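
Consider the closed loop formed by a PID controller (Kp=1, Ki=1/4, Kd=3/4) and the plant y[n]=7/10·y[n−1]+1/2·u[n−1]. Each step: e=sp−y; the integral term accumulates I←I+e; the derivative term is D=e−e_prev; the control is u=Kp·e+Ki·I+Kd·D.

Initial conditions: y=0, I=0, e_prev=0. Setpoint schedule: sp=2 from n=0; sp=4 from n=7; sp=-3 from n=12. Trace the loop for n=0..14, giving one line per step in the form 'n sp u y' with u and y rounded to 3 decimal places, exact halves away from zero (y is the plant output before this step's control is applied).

0 2 4.000 0.000
1 2 -1.000 2.000
2 2 2.700 0.900
3 2 -0.010 1.980
4 2 2.003 1.381
5 2 0.534 1.968
6 2 1.629 1.645
7 4 4.833 1.966
8 4 0.429 3.793
9 4 3.698 2.869
10 4 1.312 3.857
11 4 3.091 3.356
12 -3 -12.201 3.895
13 -3 6.267 -3.374
14 -3 -7.383 0.772

(exact arithmetic carried between steps; '≈' marks a value shown rounded to 6 d.p. or computed from one; I and e_prev carry over from the previous line; the table rounds u and y to 3 d.p., halves away from zero)
n=0: y=0, sp=2, e=sp−y=2; I=2, D=e−e_prev=2; u=1·2+1/4·2+3/4·2=4; next y=7/10·0+1/2·4=2
n=1: y=2, sp=2, e=sp−y=0; I=2, D=e−e_prev=-2; u=1·0+1/4·2+3/4·(-2)=-1; next y=7/10·2+1/2·(-1)=0.9
n=2: y=0.9, sp=2, e=sp−y=1.1; I=3.1, D=e−e_prev=1.1; u=1·1.1+1/4·3.1+3/4·1.1=2.7; next y=7/10·0.9+1/2·2.7=1.98
n=3: y=1.98, sp=2, e=sp−y=0.02; I=3.12, D=e−e_prev=-1.08; u=1·0.02+1/4·3.12+3/4·(-1.08)=-0.01; next y=7/10·1.98+1/2·(-0.01)=1.381
n=4: y=1.381, sp=2, e=sp−y=0.619; I=3.739, D=e−e_prev=0.599; u=1·0.619+1/4·3.739+3/4·0.599=2.003; next y=7/10·1.381+1/2·2.003=1.9682
n=5: y=1.9682, sp=2, e=sp−y=0.0318; I=3.7708, D=e−e_prev=-0.5872; u=1·0.0318+1/4·3.7708+3/4·(-0.5872)=0.5341; next y=7/10·1.9682+1/2·0.5341=1.64479
n=6: y=1.64479, sp=2, e=sp−y=0.35521; I=4.12601, D=e−e_prev=0.32341; u=1·0.35521+1/4·4.12601+3/4·0.32341=1.62927; next y=7/10·1.64479+1/2·1.62927=1.965988
n=7: y=1.965988, sp=4, e=sp−y=2.034012; I=6.160022, D=e−e_prev=1.678802; u=1·2.034012+1/4·6.160022+3/4·1.678802=4.833119; next y=7/10·1.965988+1/2·4.833119≈3.792751
n=8: y≈3.792751, sp=4, e=sp−y≈0.207249; I≈6.367271, D=e−e_prev≈-1.826763; u=1·0.207249+1/4·6.367271+3/4·(-1.826763)≈0.428994; next y=7/10·3.792751+1/2·0.428994≈2.869423
n=9: y≈2.869423, sp=4, e=sp−y≈1.130577; I≈7.497848, D=e−e_prev≈0.923328; u=1·1.130577+1/4·7.497848+3/4·0.923328≈3.697535; next y=7/10·2.869423+1/2·3.697535≈3.857364
n=10: y≈3.857364, sp=4, e=sp−y≈0.142636; I≈7.640484, D=e−e_prev≈-0.987941; u=1·0.142636+1/4·7.640484+3/4·(-0.987941)≈1.311802; next y=7/10·3.857364+1/2·1.311802≈3.356055
n=11: y≈3.356055, sp=4, e=sp−y≈0.643945; I≈8.284429, D=e−e_prev≈0.501308; u=1·0.643945+1/4·8.284429+3/4·0.501308≈3.091033; next y=7/10·3.356055+1/2·3.091033≈3.894755
n=12: y≈3.894755, sp=-3, e=sp−y≈-6.894755; I≈1.389674, D=e−e_prev≈-7.538700; u=1·(-6.894755)+1/4·1.389674+3/4·(-7.538700)≈-12.201362; next y=7/10·3.894755+1/2·(-12.201362)≈-3.374352
n=13: y≈-3.374352, sp=-3, e=sp−y≈0.374352; I≈1.764026, D=e−e_prev≈7.269107; u=1·0.374352+1/4·1.764026+3/4·7.269107≈6.267189; next y=7/10·(-3.374352)+1/2·6.267189≈0.771548
n=14: y≈0.771548, sp=-3, e=sp−y≈-3.771548; I≈-2.007522, D=e−e_prev≈-4.145900; u=1·(-3.771548)+1/4·(-2.007522)+3/4·(-4.145900)≈-7.382854; next y=7/10·0.771548+1/2·(-7.382854)≈-3.151343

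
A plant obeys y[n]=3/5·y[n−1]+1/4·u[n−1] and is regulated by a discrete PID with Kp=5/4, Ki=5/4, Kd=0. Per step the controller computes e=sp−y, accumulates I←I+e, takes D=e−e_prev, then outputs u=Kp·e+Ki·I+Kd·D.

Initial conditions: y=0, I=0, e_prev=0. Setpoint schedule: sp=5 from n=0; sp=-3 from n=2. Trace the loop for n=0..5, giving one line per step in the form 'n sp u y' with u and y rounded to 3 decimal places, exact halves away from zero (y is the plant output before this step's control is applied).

0 5 12.500 0.000
1 5 10.938 3.125
2 -3 -10.430 4.609
3 -3 -8.813 0.158
4 -3 -7.095 -2.108
5 -3 -5.883 -3.039

(exact arithmetic carried between steps; '≈' marks a value shown rounded to 6 d.p. or computed from one; I and e_prev carry over from the previous line; the table rounds u and y to 3 d.p., halves away from zero)
n=0: y=0, sp=5, e=sp−y=5; I=5, D=e−e_prev=5; u=5/4·5+5/4·5+0·5=12.5; next y=3/5·0+1/4·12.5=3.125
n=1: y=3.125, sp=5, e=sp−y=1.875; I=6.875, D=e−e_prev=-3.125; u=5/4·1.875+5/4·6.875+0·(-3.125)=10.9375; next y=3/5·3.125+1/4·10.9375=4.609375
n=2: y=4.609375, sp=-3, e=sp−y=-7.609375; I=-0.734375, D=e−e_prev=-9.484375; u=5/4·(-7.609375)+5/4·(-0.734375)+0·(-9.484375)≈-10.429688; next y=3/5·4.609375+1/4·(-10.429688)≈0.158203
n=3: y≈0.158203, sp=-3, e=sp−y≈-3.158203; I≈-3.892578, D=e−e_prev≈4.451172; u=5/4·(-3.158203)+5/4·(-3.892578)+0·4.451172≈-8.813477; next y=3/5·0.158203+1/4·(-8.813477)≈-2.108447
n=4: y≈-2.108447, sp=-3, e=sp−y≈-0.891553; I≈-4.784131, D=e−e_prev≈2.266650; u=5/4·(-0.891553)+5/4·(-4.784131)+0·2.266650≈-7.094604; next y=3/5·(-2.108447)+1/4·(-7.094604)≈-3.038719
n=5: y≈-3.038719, sp=-3, e=sp−y≈0.038719; I≈-4.745411, D=e−e_prev≈0.930272; u=5/4·0.038719+5/4·(-4.745411)+0·0.930272≈-5.883365; next y=3/5·(-3.038719)+1/4·(-5.883365)≈-3.294073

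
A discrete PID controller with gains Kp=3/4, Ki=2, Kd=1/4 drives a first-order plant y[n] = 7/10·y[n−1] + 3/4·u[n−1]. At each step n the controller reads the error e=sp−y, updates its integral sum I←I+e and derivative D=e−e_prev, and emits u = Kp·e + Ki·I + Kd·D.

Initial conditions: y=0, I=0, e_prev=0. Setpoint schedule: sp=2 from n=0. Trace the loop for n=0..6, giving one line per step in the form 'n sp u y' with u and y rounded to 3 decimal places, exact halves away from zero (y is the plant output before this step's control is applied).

(exact arithmetic carried between steps; '≈' marks a value shown rounded to 6 d.p. or computed from one; I and e_prev carry over from the previous line; the table rounds u and y to 3 d.p., halves away from zero)
n=0: y=0, sp=2, e=sp−y=2; I=2, D=e−e_prev=2; u=3/4·2+2·2+1/4·2=6; next y=7/10·0+3/4·6=4.5
n=1: y=4.5, sp=2, e=sp−y=-2.5; I=-0.5, D=e−e_prev=-4.5; u=3/4·(-2.5)+2·(-0.5)+1/4·(-4.5)=-4; next y=7/10·4.5+3/4·(-4)=0.15
n=2: y=0.15, sp=2, e=sp−y=1.85; I=1.35, D=e−e_prev=4.35; u=3/4·1.85+2·1.35+1/4·4.35=5.175; next y=7/10·0.15+3/4·5.175=3.98625
n=3: y=3.98625, sp=2, e=sp−y=-1.98625; I=-0.63625, D=e−e_prev=-3.83625; u=3/4·(-1.98625)+2·(-0.63625)+1/4·(-3.83625)=-3.72125; next y=7/10·3.98625+3/4·(-3.72125)≈-0.000563
n=4: y≈-0.000563, sp=2, e=sp−y≈2.000563; I≈1.364313, D=e−e_prev≈3.986813; u=3/4·2.000563+2·1.364313+1/4·3.986813≈5.22575; next y=7/10·(-0.000563)+3/4·5.22575≈3.918919
n=5: y≈3.918919, sp=2, e=sp−y≈-1.918919; I≈-0.554606, D=e−e_prev≈-3.919481; u=3/4·(-1.918919)+2·(-0.554606)+1/4·(-3.919481)≈-3.528272; next y=7/10·3.918919+3/4·(-3.528272)≈0.097039
n=6: y≈0.097039, sp=2, e=sp−y≈1.902961; I≈1.348355, D=e−e_prev≈3.821880; u=3/4·1.902961+2·1.348355+1/4·3.821880≈5.079400; next y=7/10·0.097039+3/4·5.079400≈3.877477

0 2 6.000 0.000
1 2 -4.000 4.500
2 2 5.175 0.150
3 2 -3.721 3.986
4 2 5.226 -0.001
5 2 -3.528 3.919
6 2 5.079 0.097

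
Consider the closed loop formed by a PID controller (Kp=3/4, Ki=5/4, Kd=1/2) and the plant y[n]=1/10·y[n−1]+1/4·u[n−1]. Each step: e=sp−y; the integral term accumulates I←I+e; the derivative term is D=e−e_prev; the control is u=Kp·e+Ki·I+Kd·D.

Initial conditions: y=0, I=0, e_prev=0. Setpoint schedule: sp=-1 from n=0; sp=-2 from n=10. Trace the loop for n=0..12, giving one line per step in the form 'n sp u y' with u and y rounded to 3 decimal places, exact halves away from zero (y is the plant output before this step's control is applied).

(exact arithmetic carried between steps; '≈' marks a value shown rounded to 6 d.p. or computed from one; I and e_prev carry over from the previous line; the table rounds u and y to 3 d.p., halves away from zero)
n=0: y=0, sp=-1, e=sp−y=-1; I=-1, D=e−e_prev=-1; u=3/4·(-1)+5/4·(-1)+1/2·(-1)=-2.5; next y=1/10·0+1/4·(-2.5)=-0.625
n=1: y=-0.625, sp=-1, e=sp−y=-0.375; I=-1.375, D=e−e_prev=0.625; u=3/4·(-0.375)+5/4·(-1.375)+1/2·0.625=-1.6875; next y=1/10·(-0.625)+1/4·(-1.6875)=-0.484375
n=2: y=-0.484375, sp=-1, e=sp−y=-0.515625; I=-1.890625, D=e−e_prev=-0.140625; u=3/4·(-0.515625)+5/4·(-1.890625)+1/2·(-0.140625)≈-2.820313; next y=1/10·(-0.484375)+1/4·(-2.820313)≈-0.753516
n=3: y≈-0.753516, sp=-1, e=sp−y≈-0.246484; I≈-2.137109, D=e−e_prev≈0.269141; u=3/4·(-0.246484)+5/4·(-2.137109)+1/2·0.269141≈-2.721680; next y=1/10·(-0.753516)+1/4·(-2.721680)≈-0.755771
n=4: y≈-0.755771, sp=-1, e=sp−y≈-0.244229; I≈-2.381338, D=e−e_prev≈0.002256; u=3/4·(-0.244229)+5/4·(-2.381338)+1/2·0.002256≈-3.158716; next y=1/10·(-0.755771)+1/4·(-3.158716)≈-0.865256
n=5: y≈-0.865256, sp=-1, e=sp−y≈-0.134744; I≈-2.516082, D=e−e_prev≈0.109485; u=3/4·(-0.134744)+5/4·(-2.516082)+1/2·0.109485≈-3.191418; next y=1/10·(-0.865256)+1/4·(-3.191418)≈-0.884380
n=6: y≈-0.884380, sp=-1, e=sp−y≈-0.115620; I≈-2.631702, D=e−e_prev≈0.019124; u=3/4·(-0.115620)+5/4·(-2.631702)+1/2·0.019124≈-3.366780; next y=1/10·(-0.884380)+1/4·(-3.366780)≈-0.930133
n=7: y≈-0.930133, sp=-1, e=sp−y≈-0.069867; I≈-2.701569, D=e−e_prev≈0.045753; u=3/4·(-0.069867)+5/4·(-2.701569)+1/2·0.045753≈-3.406485; next y=1/10·(-0.930133)+1/4·(-3.406485)≈-0.944634
n=8: y≈-0.944634, sp=-1, e=sp−y≈-0.055366; I≈-2.756934, D=e−e_prev≈0.014501; u=3/4·(-0.055366)+5/4·(-2.756934)+1/2·0.014501≈-3.480441; next y=1/10·(-0.944634)+1/4·(-3.480441)≈-0.964574
n=9: y≈-0.964574, sp=-1, e=sp−y≈-0.035426; I≈-2.792360, D=e−e_prev≈0.019939; u=3/4·(-0.035426)+5/4·(-2.792360)+1/2·0.019939≈-3.507051; next y=1/10·(-0.964574)+1/4·(-3.507051)≈-0.973220
n=10: y≈-0.973220, sp=-2, e=sp−y≈-1.026780; I≈-3.819140, D=e−e_prev≈-0.991354; u=3/4·(-1.026780)+5/4·(-3.819140)+1/2·(-0.991354)≈-6.039687; next y=1/10·(-0.973220)+1/4·(-6.039687)≈-1.607244
n=11: y≈-1.607244, sp=-2, e=sp−y≈-0.392756; I≈-4.211897, D=e−e_prev≈0.634024; u=3/4·(-0.392756)+5/4·(-4.211897)+1/2·0.634024≈-5.242426; next y=1/10·(-1.607244)+1/4·(-5.242426)≈-1.471331
n=12: y≈-1.471331, sp=-2, e=sp−y≈-0.528669; I≈-4.740566, D=e−e_prev≈-0.135913; u=3/4·(-0.528669)+5/4·(-4.740566)+1/2·(-0.135913)≈-6.390165; next y=1/10·(-1.471331)+1/4·(-6.390165)≈-1.744674

0 -1 -2.500 0.000
1 -1 -1.688 -0.625
2 -1 -2.820 -0.484
3 -1 -2.722 -0.754
4 -1 -3.159 -0.756
5 -1 -3.191 -0.865
6 -1 -3.367 -0.884
7 -1 -3.406 -0.930
8 -1 -3.480 -0.945
9 -1 -3.507 -0.965
10 -2 -6.040 -0.973
11 -2 -5.242 -1.607
12 -2 -6.390 -1.471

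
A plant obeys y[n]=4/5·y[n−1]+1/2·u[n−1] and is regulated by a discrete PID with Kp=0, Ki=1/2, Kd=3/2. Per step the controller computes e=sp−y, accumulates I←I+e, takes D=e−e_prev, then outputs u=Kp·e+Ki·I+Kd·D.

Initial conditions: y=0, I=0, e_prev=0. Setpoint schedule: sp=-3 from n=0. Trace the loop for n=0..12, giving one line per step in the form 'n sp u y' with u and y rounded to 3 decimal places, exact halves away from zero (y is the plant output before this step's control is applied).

(exact arithmetic carried between steps; '≈' marks a value shown rounded to 6 d.p. or computed from one; I and e_prev carry over from the previous line; the table rounds u and y to 3 d.p., halves away from zero)
n=0: y=0, sp=-3, e=sp−y=-3; I=-3, D=e−e_prev=-3; u=0·(-3)+1/2·(-3)+3/2·(-3)=-6; next y=4/5·0+1/2·(-6)=-3
n=1: y=-3, sp=-3, e=sp−y=0; I=-3, D=e−e_prev=3; u=0·0+1/2·(-3)+3/2·3=3; next y=4/5·(-3)+1/2·3=-0.9
n=2: y=-0.9, sp=-3, e=sp−y=-2.1; I=-5.1, D=e−e_prev=-2.1; u=0·(-2.1)+1/2·(-5.1)+3/2·(-2.1)=-5.7; next y=4/5·(-0.9)+1/2·(-5.7)=-3.57
n=3: y=-3.57, sp=-3, e=sp−y=0.57; I=-4.53, D=e−e_prev=2.67; u=0·0.57+1/2·(-4.53)+3/2·2.67=1.74; next y=4/5·(-3.57)+1/2·1.74=-1.986
n=4: y=-1.986, sp=-3, e=sp−y=-1.014; I=-5.544, D=e−e_prev=-1.584; u=0·(-1.014)+1/2·(-5.544)+3/2·(-1.584)=-5.148; next y=4/5·(-1.986)+1/2·(-5.148)=-4.1628
n=5: y=-4.1628, sp=-3, e=sp−y=1.1628; I=-4.3812, D=e−e_prev=2.1768; u=0·1.1628+1/2·(-4.3812)+3/2·2.1768=1.0746; next y=4/5·(-4.1628)+1/2·1.0746=-2.79294
n=6: y=-2.79294, sp=-3, e=sp−y=-0.20706; I=-4.58826, D=e−e_prev=-1.36986; u=0·(-0.20706)+1/2·(-4.58826)+3/2·(-1.36986)=-4.34892; next y=4/5·(-2.79294)+1/2·(-4.34892)=-4.408812
n=7: y=-4.408812, sp=-3, e=sp−y=1.408812; I=-3.179448, D=e−e_prev=1.615872; u=0·1.408812+1/2·(-3.179448)+3/2·1.615872=0.834084; next y=4/5·(-4.408812)+1/2·0.834084≈-3.110008
n=8: y≈-3.110008, sp=-3, e=sp−y≈0.110008; I≈-3.069440, D=e−e_prev≈-1.298804; u=0·0.110008+1/2·(-3.069440)+3/2·(-1.298804)≈-3.482927; next y=4/5·(-3.110008)+1/2·(-3.482927)≈-4.229469
n=9: y≈-4.229469, sp=-3, e=sp−y≈1.229469; I≈-1.839971, D=e−e_prev≈1.119462; u=0·1.229469+1/2·(-1.839971)+3/2·1.119462≈0.759207; next y=4/5·(-4.229469)+1/2·0.759207≈-3.003972
n=10: y≈-3.003972, sp=-3, e=sp−y≈0.003972; I≈-1.835999, D=e−e_prev≈-1.225498; u=0·0.003972+1/2·(-1.835999)+3/2·(-1.225498)≈-2.756246; next y=4/5·(-3.003972)+1/2·(-2.756246)≈-3.781300
n=11: y≈-3.781300, sp=-3, e=sp−y≈0.781300; I≈-1.054699, D=e−e_prev≈0.777329; u=0·0.781300+1/2·(-1.054699)+3/2·0.777329≈0.638644; next y=4/5·(-3.781300)+1/2·0.638644≈-2.705719
n=12: y≈-2.705719, sp=-3, e=sp−y≈-0.294281; I≈-1.348980, D=e−e_prev≈-1.075582; u=0·(-0.294281)+1/2·(-1.348980)+3/2·(-1.075582)≈-2.287863; next y=4/5·(-2.705719)+1/2·(-2.287863)≈-3.308506

0 -3 -6.000 0.000
1 -3 3.000 -3.000
2 -3 -5.700 -0.900
3 -3 1.740 -3.570
4 -3 -5.148 -1.986
5 -3 1.075 -4.163
6 -3 -4.349 -2.793
7 -3 0.834 -4.409
8 -3 -3.483 -3.110
9 -3 0.759 -4.229
10 -3 -2.756 -3.004
11 -3 0.639 -3.781
12 -3 -2.288 -2.706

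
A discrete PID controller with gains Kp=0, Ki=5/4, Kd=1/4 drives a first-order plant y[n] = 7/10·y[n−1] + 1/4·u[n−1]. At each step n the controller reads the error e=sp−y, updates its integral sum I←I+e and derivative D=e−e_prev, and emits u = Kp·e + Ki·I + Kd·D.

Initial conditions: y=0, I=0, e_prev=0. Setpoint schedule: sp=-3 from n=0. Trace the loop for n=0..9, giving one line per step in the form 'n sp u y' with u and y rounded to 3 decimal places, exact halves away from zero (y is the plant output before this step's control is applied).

(exact arithmetic carried between steps; '≈' marks a value shown rounded to 6 d.p. or computed from one; I and e_prev carry over from the previous line; the table rounds u and y to 3 d.p., halves away from zero)
n=0: y=0, sp=-3, e=sp−y=-3; I=-3, D=e−e_prev=-3; u=0·(-3)+5/4·(-3)+1/4·(-3)=-4.5; next y=7/10·0+1/4·(-4.5)=-1.125
n=1: y=-1.125, sp=-3, e=sp−y=-1.875; I=-4.875, D=e−e_prev=1.125; u=0·(-1.875)+5/4·(-4.875)+1/4·1.125=-5.8125; next y=7/10·(-1.125)+1/4·(-5.8125)=-2.240625
n=2: y=-2.240625, sp=-3, e=sp−y=-0.759375; I=-5.634375, D=e−e_prev=1.115625; u=0·(-0.759375)+5/4·(-5.634375)+1/4·1.115625≈-6.764063; next y=7/10·(-2.240625)+1/4·(-6.764063)≈-3.259453
n=3: y≈-3.259453, sp=-3, e=sp−y≈0.259453; I≈-5.374922, D=e−e_prev≈1.018828; u=0·0.259453+5/4·(-5.374922)+1/4·1.018828≈-6.463945; next y=7/10·(-3.259453)+1/4·(-6.463945)≈-3.897604
n=4: y≈-3.897604, sp=-3, e=sp−y≈0.897604; I≈-4.477318, D=e−e_prev≈0.638150; u=0·0.897604+5/4·(-4.477318)+1/4·0.638150≈-5.437110; next y=7/10·(-3.897604)+1/4·(-5.437110)≈-4.087600
n=5: y≈-4.087600, sp=-3, e=sp−y≈1.087600; I≈-3.389718, D=e−e_prev≈0.189997; u=0·1.087600+5/4·(-3.389718)+1/4·0.189997≈-4.189649; next y=7/10·(-4.087600)+1/4·(-4.189649)≈-3.908732
n=6: y≈-3.908732, sp=-3, e=sp−y≈0.908732; I≈-2.480986, D=e−e_prev≈-0.178868; u=0·0.908732+5/4·(-2.480986)+1/4·(-0.178868)≈-3.145950; next y=7/10·(-3.908732)+1/4·(-3.145950)≈-3.522600
n=7: y≈-3.522600, sp=-3, e=sp−y≈0.522600; I≈-1.958386, D=e−e_prev≈-0.386132; u=0·0.522600+5/4·(-1.958386)+1/4·(-0.386132)≈-2.544516; next y=7/10·(-3.522600)+1/4·(-2.544516)≈-3.101949
n=8: y≈-3.101949, sp=-3, e=sp−y≈0.101949; I≈-1.856437, D=e−e_prev≈-0.420651; u=0·0.101949+5/4·(-1.856437)+1/4·(-0.420651)≈-2.425709; next y=7/10·(-3.101949)+1/4·(-2.425709)≈-2.777792
n=9: y≈-2.777792, sp=-3, e=sp−y≈-0.222208; I≈-2.078646, D=e−e_prev≈-0.324157; u=0·(-0.222208)+5/4·(-2.078646)+1/4·(-0.324157)≈-2.679346; next y=7/10·(-2.777792)+1/4·(-2.679346)≈-2.614291

0 -3 -4.500 0.000
1 -3 -5.813 -1.125
2 -3 -6.764 -2.241
3 -3 -6.464 -3.259
4 -3 -5.437 -3.898
5 -3 -4.190 -4.088
6 -3 -3.146 -3.909
7 -3 -2.545 -3.523
8 -3 -2.426 -3.102
9 -3 -2.679 -2.778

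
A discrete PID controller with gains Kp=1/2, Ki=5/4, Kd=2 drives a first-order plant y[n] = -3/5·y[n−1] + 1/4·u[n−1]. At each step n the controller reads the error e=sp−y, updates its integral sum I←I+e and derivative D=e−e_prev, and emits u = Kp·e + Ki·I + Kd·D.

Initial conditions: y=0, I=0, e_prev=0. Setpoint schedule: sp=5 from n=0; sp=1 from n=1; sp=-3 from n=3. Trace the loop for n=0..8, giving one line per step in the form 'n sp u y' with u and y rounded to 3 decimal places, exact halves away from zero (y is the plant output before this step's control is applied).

0 5 18.750 0.000
1 1 -17.578 4.688
2 1 39.792 -7.207
3 -3 -69.285 14.272
4 -3 110.671 -25.885
5 -3 -200.099 43.199
6 -3 327.104 -75.944
7 -3 -582.325 127.342
8 -3 971.303 -221.987

(exact arithmetic carried between steps; '≈' marks a value shown rounded to 6 d.p. or computed from one; I and e_prev carry over from the previous line; the table rounds u and y to 3 d.p., halves away from zero)
n=0: y=0, sp=5, e=sp−y=5; I=5, D=e−e_prev=5; u=1/2·5+5/4·5+2·5=18.75; next y=-3/5·0+1/4·18.75=4.6875
n=1: y=4.6875, sp=1, e=sp−y=-3.6875; I=1.3125, D=e−e_prev=-8.6875; u=1/2·(-3.6875)+5/4·1.3125+2·(-8.6875)=-17.578125; next y=-3/5·4.6875+1/4·(-17.578125)≈-7.207031
n=2: y≈-7.207031, sp=1, e=sp−y≈8.207031; I≈9.519531, D=e−e_prev≈11.894531; u=1/2·8.207031+5/4·9.519531+2·11.894531≈39.791992; next y=-3/5·(-7.207031)+1/4·39.791992≈14.272217
n=3: y≈14.272217, sp=-3, e=sp−y≈-17.272217; I≈-7.752686, D=e−e_prev≈-25.479248; u=1/2·(-17.272217)+5/4·(-7.752686)+2·(-25.479248)≈-69.285461; next y=-3/5·14.272217+1/4·(-69.285461)≈-25.884695
n=4: y≈-25.884695, sp=-3, e=sp−y≈22.884695; I≈15.132010, D=e−e_prev≈40.156912; u=1/2·22.884695+5/4·15.132010+2·40.156912≈110.671185; next y=-3/5·(-25.884695)+1/4·110.671185≈43.198613
n=5: y≈43.198613, sp=-3, e=sp−y≈-46.198613; I≈-31.066604, D=e−e_prev≈-69.083309; u=1/2·(-46.198613)+5/4·(-31.066604)+2·(-69.083309)≈-200.099179; next y=-3/5·43.198613+1/4·(-200.099179)≈-75.943963
n=6: y≈-75.943963, sp=-3, e=sp−y≈72.943963; I≈41.877359, D=e−e_prev≈119.142576; u=1/2·72.943963+5/4·41.877359+2·119.142576≈327.103833; next y=-3/5·(-75.943963)+1/4·327.103833≈127.342336
n=7: y≈127.342336, sp=-3, e=sp−y≈-130.342336; I≈-88.464977, D=e−e_prev≈-203.286299; u=1/2·(-130.342336)+5/4·(-88.464977)+2·(-203.286299)≈-582.324986; next y=-3/5·127.342336+1/4·(-582.324986)≈-221.986648
n=8: y≈-221.986648, sp=-3, e=sp−y≈218.986648; I≈130.521671, D=e−e_prev≈349.328984; u=1/2·218.986648+5/4·130.521671+2·349.328984≈971.303380; next y=-3/5·(-221.986648)+1/4·971.303380≈376.017834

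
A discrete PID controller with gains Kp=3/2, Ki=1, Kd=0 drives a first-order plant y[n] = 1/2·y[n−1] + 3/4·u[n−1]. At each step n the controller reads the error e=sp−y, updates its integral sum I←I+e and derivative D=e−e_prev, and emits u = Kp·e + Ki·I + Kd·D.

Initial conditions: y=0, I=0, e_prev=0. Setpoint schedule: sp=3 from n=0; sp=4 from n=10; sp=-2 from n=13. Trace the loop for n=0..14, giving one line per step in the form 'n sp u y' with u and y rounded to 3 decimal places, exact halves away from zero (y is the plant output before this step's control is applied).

0 3 7.500 0.000
1 3 -3.563 5.625
2 3 7.523 0.141
3 3 -3.548 5.713
4 3 7.533 0.196
5 3 -3.542 5.747
6 3 7.536 0.217
7 3 -3.540 5.761
8 3 7.538 0.225
9 3 -3.539 5.766
10 4 10.038 0.229
11 4 -4.726 7.643
12 4 10.046 0.277
13 -2 -19.721 7.673
14 -2 17.174 -10.954

(exact arithmetic carried between steps; '≈' marks a value shown rounded to 6 d.p. or computed from one; I and e_prev carry over from the previous line; the table rounds u and y to 3 d.p., halves away from zero)
n=0: y=0, sp=3, e=sp−y=3; I=3, D=e−e_prev=3; u=3/2·3+1·3+0·3=7.5; next y=1/2·0+3/4·7.5=5.625
n=1: y=5.625, sp=3, e=sp−y=-2.625; I=0.375, D=e−e_prev=-5.625; u=3/2·(-2.625)+1·0.375+0·(-5.625)=-3.5625; next y=1/2·5.625+3/4·(-3.5625)=0.140625
n=2: y=0.140625, sp=3, e=sp−y=2.859375; I=3.234375, D=e−e_prev=5.484375; u=3/2·2.859375+1·3.234375+0·5.484375≈7.523438; next y=1/2·0.140625+3/4·7.523438≈5.712891
n=3: y≈5.712891, sp=3, e=sp−y≈-2.712891; I≈0.521484, D=e−e_prev≈-5.572266; u=3/2·(-2.712891)+1·0.521484+0·(-5.572266)≈-3.547852; next y=1/2·5.712891+3/4·(-3.547852)≈0.195557
n=4: y≈0.195557, sp=3, e=sp−y≈2.804443; I≈3.325928, D=e−e_prev≈5.517334; u=3/2·2.804443+1·3.325928+0·5.517334≈7.532593; next y=1/2·0.195557+3/4·7.532593≈5.747223
n=5: y≈5.747223, sp=3, e=sp−y≈-2.747223; I≈0.578705, D=e−e_prev≈-5.551666; u=3/2·(-2.747223)+1·0.578705+0·(-5.551666)≈-3.542130; next y=1/2·5.747223+3/4·(-3.542130)≈0.217014
n=6: y≈0.217014, sp=3, e=sp−y≈2.782986; I≈3.361691, D=e−e_prev≈5.530209; u=3/2·2.782986+1·3.361691+0·5.530209≈7.536169; next y=1/2·0.217014+3/4·7.536169≈5.760634
n=7: y≈5.760634, sp=3, e=sp−y≈-2.760634; I≈0.601057, D=e−e_prev≈-5.543620; u=3/2·(-2.760634)+1·0.601057+0·(-5.543620)≈-3.539894; next y=1/2·5.760634+3/4·(-3.539894)≈0.225396
n=8: y≈0.225396, sp=3, e=sp−y≈2.774604; I≈3.375660, D=e−e_prev≈5.535238; u=3/2·2.774604+1·3.375660+0·5.535238≈7.537566; next y=1/2·0.225396+3/4·7.537566≈5.765873
n=9: y≈5.765873, sp=3, e=sp−y≈-2.765873; I≈0.609788, D=e−e_prev≈-5.540476; u=3/2·(-2.765873)+1·0.609788+0·(-5.540476)≈-3.539021; next y=1/2·5.765873+3/4·(-3.539021)≈0.228670
n=10: y≈0.228670, sp=4, e=sp−y≈3.771330; I≈4.381117, D=e−e_prev≈6.537202; u=3/2·3.771330+1·4.381117+0·6.537202≈10.038112; next y=1/2·0.228670+3/4·10.038112≈7.642919
n=11: y≈7.642919, sp=4, e=sp−y≈-3.642919; I≈0.738198, D=e−e_prev≈-7.414249; u=3/2·(-3.642919)+1·0.738198+0·(-7.414249)≈-4.726180; next y=1/2·7.642919+3/4·(-4.726180)≈0.276824
n=12: y≈0.276824, sp=4, e=sp−y≈3.723176; I≈4.461374, D=e−e_prev≈7.366095; u=3/2·3.723176+1·4.461374+0·7.366095≈10.046137; next y=1/2·0.276824+3/4·10.046137≈7.673015
n=13: y≈7.673015, sp=-2, e=sp−y≈-9.673015; I≈-5.211641, D=e−e_prev≈-13.396191; u=3/2·(-9.673015)+1·(-5.211641)+0·(-13.396191)≈-19.721164; next y=1/2·7.673015+3/4·(-19.721164)≈-10.954365
n=14: y≈-10.954365, sp=-2, e=sp−y≈8.954365; I≈3.742724, D=e−e_prev≈18.627381; u=3/2·8.954365+1·3.742724+0·18.627381≈17.174272; next y=1/2·(-10.954365)+3/4·17.174272≈7.403522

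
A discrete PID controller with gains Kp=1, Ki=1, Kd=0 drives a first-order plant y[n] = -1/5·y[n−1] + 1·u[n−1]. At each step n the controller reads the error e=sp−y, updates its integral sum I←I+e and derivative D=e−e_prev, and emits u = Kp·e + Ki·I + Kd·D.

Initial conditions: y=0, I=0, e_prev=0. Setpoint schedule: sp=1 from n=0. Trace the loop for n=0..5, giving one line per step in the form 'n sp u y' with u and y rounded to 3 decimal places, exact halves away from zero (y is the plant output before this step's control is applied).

0 1 2.000 0.000
1 1 -1.000 2.000
2 1 4.800 -1.400
3 1 -5.760 5.080
4 1 13.872 -6.776
5 1 -22.358 15.227

(exact arithmetic carried between steps; '≈' marks a value shown rounded to 6 d.p. or computed from one; I and e_prev carry over from the previous line; the table rounds u and y to 3 d.p., halves away from zero)
n=0: y=0, sp=1, e=sp−y=1; I=1, D=e−e_prev=1; u=1·1+1·1+0·1=2; next y=-1/5·0+1·2=2
n=1: y=2, sp=1, e=sp−y=-1; I=0, D=e−e_prev=-2; u=1·(-1)+1·0+0·(-2)=-1; next y=-1/5·2+1·(-1)=-1.4
n=2: y=-1.4, sp=1, e=sp−y=2.4; I=2.4, D=e−e_prev=3.4; u=1·2.4+1·2.4+0·3.4=4.8; next y=-1/5·(-1.4)+1·4.8=5.08
n=3: y=5.08, sp=1, e=sp−y=-4.08; I=-1.68, D=e−e_prev=-6.48; u=1·(-4.08)+1·(-1.68)+0·(-6.48)=-5.76; next y=-1/5·5.08+1·(-5.76)=-6.776
n=4: y=-6.776, sp=1, e=sp−y=7.776; I=6.096, D=e−e_prev=11.856; u=1·7.776+1·6.096+0·11.856=13.872; next y=-1/5·(-6.776)+1·13.872=15.2272
n=5: y=15.2272, sp=1, e=sp−y=-14.2272; I=-8.1312, D=e−e_prev=-22.0032; u=1·(-14.2272)+1·(-8.1312)+0·(-22.0032)=-22.3584; next y=-1/5·15.2272+1·(-22.3584)=-25.40384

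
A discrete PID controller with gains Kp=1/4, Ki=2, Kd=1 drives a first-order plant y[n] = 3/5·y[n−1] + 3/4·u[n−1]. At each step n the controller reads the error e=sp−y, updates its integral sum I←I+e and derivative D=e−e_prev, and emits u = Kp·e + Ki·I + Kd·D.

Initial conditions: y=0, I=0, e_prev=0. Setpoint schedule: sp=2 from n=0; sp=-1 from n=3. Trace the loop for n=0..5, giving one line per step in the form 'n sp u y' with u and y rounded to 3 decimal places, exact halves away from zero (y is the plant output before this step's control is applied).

(exact arithmetic carried between steps; '≈' marks a value shown rounded to 6 d.p. or computed from one; I and e_prev carry over from the previous line; the table rounds u and y to 3 d.p., halves away from zero)
n=0: y=0, sp=2, e=sp−y=2; I=2, D=e−e_prev=2; u=1/4·2+2·2+1·2=6.5; next y=3/5·0+3/4·6.5=4.875
n=1: y=4.875, sp=2, e=sp−y=-2.875; I=-0.875, D=e−e_prev=-4.875; u=1/4·(-2.875)+2·(-0.875)+1·(-4.875)=-7.34375; next y=3/5·4.875+3/4·(-7.34375)≈-2.582813
n=2: y≈-2.582813, sp=2, e=sp−y≈4.582813; I≈3.707813, D=e−e_prev≈7.457813; u=1/4·4.582813+2·3.707813+1·7.457813≈16.019141; next y=3/5·(-2.582813)+3/4·16.019141≈10.464668
n=3: y≈10.464668, sp=-1, e=sp−y≈-11.464668; I≈-7.756855, D=e−e_prev≈-16.047480; u=1/4·(-11.464668)+2·(-7.756855)+1·(-16.047480)≈-34.427358; next y=3/5·10.464668+3/4·(-34.427358)≈-19.541718
n=4: y≈-19.541718, sp=-1, e=sp−y≈18.541718; I≈10.784863, D=e−e_prev≈30.006386; u=1/4·18.541718+2·10.784863+1·30.006386≈56.211541; next y=3/5·(-19.541718)+3/4·56.211541≈30.433625
n=5: y≈30.433625, sp=-1, e=sp−y≈-31.433625; I≈-20.648762, D=e−e_prev≈-49.975343; u=1/4·(-31.433625)+2·(-20.648762)+1·(-49.975343)≈-99.131273; next y=3/5·30.433625+3/4·(-99.131273)≈-56.088280

0 2 6.500 0.000
1 2 -7.344 4.875
2 2 16.019 -2.583
3 -1 -34.427 10.465
4 -1 56.212 -19.542
5 -1 -99.131 30.434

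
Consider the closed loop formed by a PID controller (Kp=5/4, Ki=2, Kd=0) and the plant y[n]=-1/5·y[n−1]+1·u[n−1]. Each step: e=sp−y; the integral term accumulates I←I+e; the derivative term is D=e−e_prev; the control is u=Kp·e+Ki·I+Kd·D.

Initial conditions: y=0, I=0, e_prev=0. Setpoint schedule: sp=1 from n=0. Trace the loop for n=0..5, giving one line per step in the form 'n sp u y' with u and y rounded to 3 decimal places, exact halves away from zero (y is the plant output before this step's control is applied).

(exact arithmetic carried between steps; '≈' marks a value shown rounded to 6 d.p. or computed from one; I and e_prev carry over from the previous line; the table rounds u and y to 3 d.p., halves away from zero)
n=0: y=0, sp=1, e=sp−y=1; I=1, D=e−e_prev=1; u=5/4·1+2·1+0·1=3.25; next y=-1/5·0+1·3.25=3.25
n=1: y=3.25, sp=1, e=sp−y=-2.25; I=-1.25, D=e−e_prev=-3.25; u=5/4·(-2.25)+2·(-1.25)+0·(-3.25)=-5.3125; next y=-1/5·3.25+1·(-5.3125)=-5.9625
n=2: y=-5.9625, sp=1, e=sp−y=6.9625; I=5.7125, D=e−e_prev=9.2125; u=5/4·6.9625+2·5.7125+0·9.2125=20.128125; next y=-1/5·(-5.9625)+1·20.128125=21.320625
n=3: y=21.320625, sp=1, e=sp−y=-20.320625; I=-14.608125, D=e−e_prev=-27.283125; u=5/4·(-20.320625)+2·(-14.608125)+0·(-27.283125)≈-54.617031; next y=-1/5·21.320625+1·(-54.617031)≈-58.881156
n=4: y≈-58.881156, sp=1, e=sp−y≈59.881156; I≈45.273031, D=e−e_prev≈80.201781; u=5/4·59.881156+2·45.273031+0·80.201781≈165.397508; next y=-1/5·(-58.881156)+1·165.397508≈177.173739
n=5: y≈177.173739, sp=1, e=sp−y≈-176.173739; I≈-130.900708, D=e−e_prev≈-236.054895; u=5/4·(-176.173739)+2·(-130.900708)+0·(-236.054895)≈-482.018589; next y=-1/5·177.173739+1·(-482.018589)≈-517.453337

0 1 3.250 0.000
1 1 -5.313 3.250
2 1 20.128 -5.963
3 1 -54.617 21.321
4 1 165.398 -58.881
5 1 -482.019 177.174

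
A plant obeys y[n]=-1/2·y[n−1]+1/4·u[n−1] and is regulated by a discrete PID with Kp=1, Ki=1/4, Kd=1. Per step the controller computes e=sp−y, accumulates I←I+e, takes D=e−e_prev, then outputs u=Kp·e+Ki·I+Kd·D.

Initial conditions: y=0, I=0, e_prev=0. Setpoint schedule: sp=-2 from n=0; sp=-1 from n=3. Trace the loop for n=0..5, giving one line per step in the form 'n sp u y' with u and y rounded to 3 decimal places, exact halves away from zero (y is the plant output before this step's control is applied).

0 -2 -4.500 0.000
1 -2 -0.469 -1.125
2 -2 -5.346 0.445
3 -1 2.373 -1.559
4 -1 -7.088 1.373
5 -1 3.871 -2.458

(exact arithmetic carried between steps; '≈' marks a value shown rounded to 6 d.p. or computed from one; I and e_prev carry over from the previous line; the table rounds u and y to 3 d.p., halves away from zero)
n=0: y=0, sp=-2, e=sp−y=-2; I=-2, D=e−e_prev=-2; u=1·(-2)+1/4·(-2)+1·(-2)=-4.5; next y=-1/2·0+1/4·(-4.5)=-1.125
n=1: y=-1.125, sp=-2, e=sp−y=-0.875; I=-2.875, D=e−e_prev=1.125; u=1·(-0.875)+1/4·(-2.875)+1·1.125=-0.46875; next y=-1/2·(-1.125)+1/4·(-0.46875)≈0.445313
n=2: y≈0.445313, sp=-2, e=sp−y≈-2.445313; I≈-5.320313, D=e−e_prev≈-1.570313; u=1·(-2.445313)+1/4·(-5.320313)+1·(-1.570313)≈-5.345703; next y=-1/2·0.445313+1/4·(-5.345703)≈-1.559082
n=3: y≈-1.559082, sp=-1, e=sp−y≈0.559082; I≈-4.761230, D=e−e_prev≈3.004395; u=1·0.559082+1/4·(-4.761230)+1·3.004395≈2.373169; next y=-1/2·(-1.559082)+1/4·2.373169≈1.372833
n=4: y≈1.372833, sp=-1, e=sp−y≈-2.372833; I≈-7.134064, D=e−e_prev≈-2.931915; u=1·(-2.372833)+1/4·(-7.134064)+1·(-2.931915)≈-7.088264; next y=-1/2·1.372833+1/4·(-7.088264)≈-2.458483
n=5: y≈-2.458483, sp=-1, e=sp−y≈1.458483; I≈-5.675581, D=e−e_prev≈3.831316; u=1·1.458483+1/4·(-5.675581)+1·3.831316≈3.870903; next y=-1/2·(-2.458483)+1/4·3.870903≈2.196967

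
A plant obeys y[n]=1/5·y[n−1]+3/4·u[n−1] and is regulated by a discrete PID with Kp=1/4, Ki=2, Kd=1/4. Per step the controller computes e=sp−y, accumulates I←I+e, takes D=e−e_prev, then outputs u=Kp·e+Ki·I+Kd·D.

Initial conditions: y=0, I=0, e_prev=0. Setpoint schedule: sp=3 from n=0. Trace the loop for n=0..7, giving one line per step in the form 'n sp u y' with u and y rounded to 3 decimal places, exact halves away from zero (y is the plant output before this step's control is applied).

(exact arithmetic carried between steps; '≈' marks a value shown rounded to 6 d.p. or computed from one; I and e_prev carry over from the previous line; the table rounds u and y to 3 d.p., halves away from zero)
n=0: y=0, sp=3, e=sp−y=3; I=3, D=e−e_prev=3; u=1/4·3+2·3+1/4·3=7.5; next y=1/5·0+3/4·7.5=5.625
n=1: y=5.625, sp=3, e=sp−y=-2.625; I=0.375, D=e−e_prev=-5.625; u=1/4·(-2.625)+2·0.375+1/4·(-5.625)=-1.3125; next y=1/5·5.625+3/4·(-1.3125)=0.140625
n=2: y=0.140625, sp=3, e=sp−y=2.859375; I=3.234375, D=e−e_prev=5.484375; u=1/4·2.859375+2·3.234375+1/4·5.484375≈8.554688; next y=1/5·0.140625+3/4·8.554688≈6.444141
n=3: y≈6.444141, sp=3, e=sp−y≈-3.444141; I≈-0.209766, D=e−e_prev≈-6.303516; u=1/4·(-3.444141)+2·(-0.209766)+1/4·(-6.303516)≈-2.856445; next y=1/5·6.444141+3/4·(-2.856445)≈-0.853506
n=4: y≈-0.853506, sp=3, e=sp−y≈3.853506; I≈3.643740, D=e−e_prev≈7.297646; u=1/4·3.853506+2·3.643740+1/4·7.297646≈10.075269; next y=1/5·(-0.853506)+3/4·10.075269≈7.385750
n=5: y≈7.385750, sp=3, e=sp−y≈-4.385750; I≈-0.742010, D=e−e_prev≈-8.239256; u=1/4·(-4.385750)+2·(-0.742010)+1/4·(-8.239256)≈-4.640272; next y=1/5·7.385750+3/4·(-4.640272)≈-2.003054
n=6: y≈-2.003054, sp=3, e=sp−y≈5.003054; I≈4.261044, D=e−e_prev≈9.388804; u=1/4·5.003054+2·4.261044+1/4·9.388804≈12.120052; next y=1/5·(-2.003054)+3/4·12.120052≈8.689428
n=7: y≈8.689428, sp=3, e=sp−y≈-5.689428; I≈-1.428384, D=e−e_prev≈-10.692482; u=1/4·(-5.689428)+2·(-1.428384)+1/4·(-10.692482)≈-6.952246; next y=1/5·8.689428+3/4·(-6.952246)≈-3.476299

0 3 7.500 0.000
1 3 -1.313 5.625
2 3 8.555 0.141
3 3 -2.856 6.444
4 3 10.075 -0.854
5 3 -4.640 7.386
6 3 12.120 -2.003
7 3 -6.952 8.689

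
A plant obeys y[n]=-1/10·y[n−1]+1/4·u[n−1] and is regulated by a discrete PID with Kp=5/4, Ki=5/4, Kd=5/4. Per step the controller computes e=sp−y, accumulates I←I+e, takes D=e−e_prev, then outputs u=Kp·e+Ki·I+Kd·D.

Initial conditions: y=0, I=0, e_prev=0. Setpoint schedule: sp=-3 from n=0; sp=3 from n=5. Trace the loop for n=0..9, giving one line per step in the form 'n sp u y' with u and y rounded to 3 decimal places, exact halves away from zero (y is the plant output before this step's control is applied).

0 -3 -11.250 0.000
1 -3 -0.703 -2.813
2 -3 -15.396 0.105
3 -3 -0.762 -3.859
4 -3 -19.850 0.196
5 3 23.140 -4.982
6 3 -23.099 6.283
7 3 34.452 -6.403
8 3 -28.363 9.253
9 3 48.151 -8.016

(exact arithmetic carried between steps; '≈' marks a value shown rounded to 6 d.p. or computed from one; I and e_prev carry over from the previous line; the table rounds u and y to 3 d.p., halves away from zero)
n=0: y=0, sp=-3, e=sp−y=-3; I=-3, D=e−e_prev=-3; u=5/4·(-3)+5/4·(-3)+5/4·(-3)=-11.25; next y=-1/10·0+1/4·(-11.25)=-2.8125
n=1: y=-2.8125, sp=-3, e=sp−y=-0.1875; I=-3.1875, D=e−e_prev=2.8125; u=5/4·(-0.1875)+5/4·(-3.1875)+5/4·2.8125=-0.703125; next y=-1/10·(-2.8125)+1/4·(-0.703125)≈0.105469
n=2: y≈0.105469, sp=-3, e=sp−y≈-3.105469; I≈-6.292969, D=e−e_prev≈-2.917969; u=5/4·(-3.105469)+5/4·(-6.292969)+5/4·(-2.917969)≈-15.395508; next y=-1/10·0.105469+1/4·(-15.395508)≈-3.859424
n=3: y≈-3.859424, sp=-3, e=sp−y≈0.859424; I≈-5.433545, D=e−e_prev≈3.964893; u=5/4·0.859424+5/4·(-5.433545)+5/4·3.964893≈-0.761536; next y=-1/10·(-3.859424)+1/4·(-0.761536)≈0.195558
n=4: y≈0.195558, sp=-3, e=sp−y≈-3.195558; I≈-8.629103, D=e−e_prev≈-4.054982; u=5/4·(-3.195558)+5/4·(-8.629103)+5/4·(-4.054982)≈-19.849555; next y=-1/10·0.195558+1/4·(-19.849555)≈-4.981945
n=5: y≈-4.981945, sp=3, e=sp−y≈7.981945; I≈-0.647159, D=e−e_prev≈11.177503; u=5/4·7.981945+5/4·(-0.647159)+5/4·11.177503≈23.140361; next y=-1/10·(-4.981945)+1/4·23.140361≈6.283285
n=6: y≈6.283285, sp=3, e=sp−y≈-3.283285; I≈-3.930444, D=e−e_prev≈-11.265229; u=5/4·(-3.283285)+5/4·(-3.930444)+5/4·(-11.265229)≈-23.098697; next y=-1/10·6.283285+1/4·(-23.098697)≈-6.403003
n=7: y≈-6.403003, sp=3, e=sp−y≈9.403003; I≈5.472559, D=e−e_prev≈12.686288; u=5/4·9.403003+5/4·5.472559+5/4·12.686288≈34.452312; next y=-1/10·(-6.403003)+1/4·34.452312≈9.253378
n=8: y≈9.253378, sp=3, e=sp−y≈-6.253378; I≈-0.780819, D=e−e_prev≈-15.656381; u=5/4·(-6.253378)+5/4·(-0.780819)+5/4·(-15.656381)≈-28.363223; next y=-1/10·9.253378+1/4·(-28.363223)≈-8.016144
n=9: y≈-8.016144, sp=3, e=sp−y≈11.016144; I≈10.235325, D=e−e_prev≈17.269522; u=5/4·11.016144+5/4·10.235325+5/4·17.269522≈48.151237; next y=-1/10·(-8.016144)+1/4·48.151237≈12.839424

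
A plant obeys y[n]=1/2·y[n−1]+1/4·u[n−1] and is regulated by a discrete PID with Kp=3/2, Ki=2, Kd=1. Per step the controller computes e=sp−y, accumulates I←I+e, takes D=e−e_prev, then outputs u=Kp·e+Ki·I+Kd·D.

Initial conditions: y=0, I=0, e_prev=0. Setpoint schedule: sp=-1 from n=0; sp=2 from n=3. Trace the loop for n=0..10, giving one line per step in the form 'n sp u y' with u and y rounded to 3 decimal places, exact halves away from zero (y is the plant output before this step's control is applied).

0 -1 -4.500 0.000
1 -1 -0.438 -1.125
2 -1 -3.352 -0.672
3 2 12.204 -1.174
4 2 -1.321 2.464
5 2 8.419 0.902
6 2 1.611 2.556
7 2 6.091 1.681
8 2 2.784 2.363
9 2 4.925 1.877
10 2 3.368 2.170

(exact arithmetic carried between steps; '≈' marks a value shown rounded to 6 d.p. or computed from one; I and e_prev carry over from the previous line; the table rounds u and y to 3 d.p., halves away from zero)
n=0: y=0, sp=-1, e=sp−y=-1; I=-1, D=e−e_prev=-1; u=3/2·(-1)+2·(-1)+1·(-1)=-4.5; next y=1/2·0+1/4·(-4.5)=-1.125
n=1: y=-1.125, sp=-1, e=sp−y=0.125; I=-0.875, D=e−e_prev=1.125; u=3/2·0.125+2·(-0.875)+1·1.125=-0.4375; next y=1/2·(-1.125)+1/4·(-0.4375)=-0.671875
n=2: y=-0.671875, sp=-1, e=sp−y=-0.328125; I=-1.203125, D=e−e_prev=-0.453125; u=3/2·(-0.328125)+2·(-1.203125)+1·(-0.453125)≈-3.351563; next y=1/2·(-0.671875)+1/4·(-3.351563)≈-1.173828
n=3: y≈-1.173828, sp=2, e=sp−y≈3.173828; I≈1.970703, D=e−e_prev≈3.501953; u=3/2·3.173828+2·1.970703+1·3.501953≈12.204102; next y=1/2·(-1.173828)+1/4·12.204102≈2.464111
n=4: y≈2.464111, sp=2, e=sp−y≈-0.464111; I≈1.506592, D=e−e_prev≈-3.637939; u=3/2·(-0.464111)+2·1.506592+1·(-3.637939)≈-1.320923; next y=1/2·2.464111+1/4·(-1.320923)≈0.901825
n=5: y≈0.901825, sp=2, e=sp−y≈1.098175; I≈2.604767, D=e−e_prev≈1.562286; u=3/2·1.098175+2·2.604767+1·1.562286≈8.419083; next y=1/2·0.901825+1/4·8.419083≈2.555683
n=6: y≈2.555683, sp=2, e=sp−y≈-0.555683; I≈2.049084, D=e−e_prev≈-1.653858; u=3/2·(-0.555683)+2·2.049084+1·(-1.653858)≈1.610785; next y=1/2·2.555683+1/4·1.610785≈1.680538
n=7: y≈1.680538, sp=2, e=sp−y≈0.319462; I≈2.368546, D=e−e_prev≈0.875145; u=3/2·0.319462+2·2.368546+1·0.875145≈6.091431; next y=1/2·1.680538+1/4·6.091431≈2.363127
n=8: y≈2.363127, sp=2, e=sp−y≈-0.363127; I≈2.005419, D=e−e_prev≈-0.682589; u=3/2·(-0.363127)+2·2.005419+1·(-0.682589)≈2.783560; next y=1/2·2.363127+1/4·2.783560≈1.877453
n=9: y≈1.877453, sp=2, e=sp−y≈0.122547; I≈2.127966, D=e−e_prev≈0.485673; u=3/2·0.122547+2·2.127966+1·0.485673≈4.925426; next y=1/2·1.877453+1/4·4.925426≈2.170083
n=10: y≈2.170083, sp=2, e=sp−y≈-0.170083; I≈1.957883, D=e−e_prev≈-0.292630; u=3/2·(-0.170083)+2·1.957883+1·(-0.292630)≈3.368012; next y=1/2·2.170083+1/4·3.368012≈1.927044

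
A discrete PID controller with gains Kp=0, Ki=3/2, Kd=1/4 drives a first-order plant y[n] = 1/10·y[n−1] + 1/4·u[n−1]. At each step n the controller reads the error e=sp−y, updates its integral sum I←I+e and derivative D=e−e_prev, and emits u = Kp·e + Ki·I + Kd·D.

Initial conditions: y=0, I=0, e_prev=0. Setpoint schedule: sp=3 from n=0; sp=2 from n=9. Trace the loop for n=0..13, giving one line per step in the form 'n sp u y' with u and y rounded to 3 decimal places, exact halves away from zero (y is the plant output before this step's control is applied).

0 3 5.250 0.000
1 3 6.703 1.313
2 3 8.697 1.807
3 3 9.651 2.355
4 3 10.242 2.648
5 3 10.533 2.825
6 3 10.681 2.916
7 3 10.749 2.962
8 3 10.780 2.984
9 2 9.043 2.993
10 2 8.564 2.560
11 2 7.901 2.397
12 2 7.583 2.215
13 2 7.386 2.117

(exact arithmetic carried between steps; '≈' marks a value shown rounded to 6 d.p. or computed from one; I and e_prev carry over from the previous line; the table rounds u and y to 3 d.p., halves away from zero)
n=0: y=0, sp=3, e=sp−y=3; I=3, D=e−e_prev=3; u=0·3+3/2·3+1/4·3=5.25; next y=1/10·0+1/4·5.25=1.3125
n=1: y=1.3125, sp=3, e=sp−y=1.6875; I=4.6875, D=e−e_prev=-1.3125; u=0·1.6875+3/2·4.6875+1/4·(-1.3125)=6.703125; next y=1/10·1.3125+1/4·6.703125≈1.807031
n=2: y≈1.807031, sp=3, e=sp−y≈1.192969; I≈5.880469, D=e−e_prev≈-0.494531; u=0·1.192969+3/2·5.880469+1/4·(-0.494531)≈8.697070; next y=1/10·1.807031+1/4·8.697070≈2.354971
n=3: y≈2.354971, sp=3, e=sp−y≈0.645029; I≈6.525498, D=e−e_prev≈-0.547939; u=0·0.645029+3/2·6.525498+1/4·(-0.547939)≈9.651262; next y=1/10·2.354971+1/4·9.651262≈2.648313
n=4: y≈2.648313, sp=3, e=sp−y≈0.351687; I≈6.877185, D=e−e_prev≈-0.293342; u=0·0.351687+3/2·6.877185+1/4·(-0.293342)≈10.242443; next y=1/10·2.648313+1/4·10.242443≈2.825442
n=5: y≈2.825442, sp=3, e=sp−y≈0.174558; I≈7.051743, D=e−e_prev≈-0.177129; u=0·0.174558+3/2·7.051743+1/4·(-0.177129)≈10.533333; next y=1/10·2.825442+1/4·10.533333≈2.915877
n=6: y≈2.915877, sp=3, e=sp−y≈0.084123; I≈7.135866, D=e−e_prev≈-0.090435; u=0·0.084123+3/2·7.135866+1/4·(-0.090435)≈10.681190; next y=1/10·2.915877+1/4·10.681190≈2.961885
n=7: y≈2.961885, sp=3, e=sp−y≈0.038115; I≈7.173981, D=e−e_prev≈-0.046008; u=0·0.038115+3/2·7.173981+1/4·(-0.046008)≈10.749469; next y=1/10·2.961885+1/4·10.749469≈2.983556
n=8: y≈2.983556, sp=3, e=sp−y≈0.016444; I≈7.190425, D=e−e_prev≈-0.021671; u=0·0.016444+3/2·7.190425+1/4·(-0.021671)≈10.780220; next y=1/10·2.983556+1/4·10.780220≈2.993411
n=9: y≈2.993411, sp=2, e=sp−y≈-0.993411; I≈6.197014, D=e−e_prev≈-1.009855; u=0·(-0.993411)+3/2·6.197014+1/4·(-1.009855)≈9.043058; next y=1/10·2.993411+1/4·9.043058≈2.560106
n=10: y≈2.560106, sp=2, e=sp−y≈-0.560106; I≈5.636909, D=e−e_prev≈0.433305; u=0·(-0.560106)+3/2·5.636909+1/4·0.433305≈8.563690; next y=1/10·2.560106+1/4·8.563690≈2.396933
n=11: y≈2.396933, sp=2, e=sp−y≈-0.396933; I≈5.239976, D=e−e_prev≈0.163173; u=0·(-0.396933)+3/2·5.239976+1/4·0.163173≈7.900757; next y=1/10·2.396933+1/4·7.900757≈2.214883
n=12: y≈2.214883, sp=2, e=sp−y≈-0.214883; I≈5.025093, D=e−e_prev≈0.182050; u=0·(-0.214883)+3/2·5.025093+1/4·0.182050≈7.583153; next y=1/10·2.214883+1/4·7.583153≈2.117276
n=13: y≈2.117276, sp=2, e=sp−y≈-0.117276; I≈4.907817, D=e−e_prev≈0.097606; u=0·(-0.117276)+3/2·4.907817+1/4·0.097606≈7.386127; next y=1/10·2.117276+1/4·7.386127≈2.058259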